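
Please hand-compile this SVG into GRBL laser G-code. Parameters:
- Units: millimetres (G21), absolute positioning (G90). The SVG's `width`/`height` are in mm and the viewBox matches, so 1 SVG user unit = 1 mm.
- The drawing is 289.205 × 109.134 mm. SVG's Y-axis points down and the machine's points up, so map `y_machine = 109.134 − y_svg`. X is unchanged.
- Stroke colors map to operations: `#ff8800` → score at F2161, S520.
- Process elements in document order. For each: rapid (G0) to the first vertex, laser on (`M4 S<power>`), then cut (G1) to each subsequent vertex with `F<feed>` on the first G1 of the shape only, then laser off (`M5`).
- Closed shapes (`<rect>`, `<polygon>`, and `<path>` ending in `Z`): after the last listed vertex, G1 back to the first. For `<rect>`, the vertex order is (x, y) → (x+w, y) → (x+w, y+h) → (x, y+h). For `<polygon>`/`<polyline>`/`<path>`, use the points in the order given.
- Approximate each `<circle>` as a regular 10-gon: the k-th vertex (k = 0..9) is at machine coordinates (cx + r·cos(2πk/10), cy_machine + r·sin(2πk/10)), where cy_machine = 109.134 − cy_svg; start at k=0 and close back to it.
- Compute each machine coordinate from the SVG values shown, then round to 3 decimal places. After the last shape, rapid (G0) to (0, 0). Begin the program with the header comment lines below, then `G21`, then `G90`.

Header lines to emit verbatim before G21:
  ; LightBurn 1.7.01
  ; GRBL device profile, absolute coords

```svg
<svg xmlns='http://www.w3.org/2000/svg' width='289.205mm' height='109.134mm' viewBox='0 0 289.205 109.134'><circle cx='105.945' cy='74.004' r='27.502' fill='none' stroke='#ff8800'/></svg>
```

; LightBurn 1.7.01
; GRBL device profile, absolute coords
G21
G90
G0 X133.447 Y35.130
M4 S520
G1 X128.195 Y51.295 F2161
G1 X114.444 Y61.286
G1 X97.446 Y61.286
G1 X83.695 Y51.295
G1 X78.443 Y35.130
G1 X83.695 Y18.965
G1 X97.446 Y8.974
G1 X114.444 Y8.974
G1 X128.195 Y18.965
G1 X133.447 Y35.130
M5
G0 X0.000 Y0.000

viewBox `0 0 289.205 109.134` with mm width/height → 1 unit = 1 mm. Flip: y_m = 109.134 − y_svg.

**Shape 1** — `<circle>` circle, stroke `#ff8800` → score (S520, F2161). Machine vertices: (133.447,35.130) → (128.195,51.295) → (114.444,61.286) → (97.446,61.286) → (83.695,51.295) → (78.443,35.130) → (83.695,18.965) → (97.446,8.974) → (114.444,8.974) → (128.195,18.965) → (133.447,35.130). Closed: final G1 returns to the first vertex.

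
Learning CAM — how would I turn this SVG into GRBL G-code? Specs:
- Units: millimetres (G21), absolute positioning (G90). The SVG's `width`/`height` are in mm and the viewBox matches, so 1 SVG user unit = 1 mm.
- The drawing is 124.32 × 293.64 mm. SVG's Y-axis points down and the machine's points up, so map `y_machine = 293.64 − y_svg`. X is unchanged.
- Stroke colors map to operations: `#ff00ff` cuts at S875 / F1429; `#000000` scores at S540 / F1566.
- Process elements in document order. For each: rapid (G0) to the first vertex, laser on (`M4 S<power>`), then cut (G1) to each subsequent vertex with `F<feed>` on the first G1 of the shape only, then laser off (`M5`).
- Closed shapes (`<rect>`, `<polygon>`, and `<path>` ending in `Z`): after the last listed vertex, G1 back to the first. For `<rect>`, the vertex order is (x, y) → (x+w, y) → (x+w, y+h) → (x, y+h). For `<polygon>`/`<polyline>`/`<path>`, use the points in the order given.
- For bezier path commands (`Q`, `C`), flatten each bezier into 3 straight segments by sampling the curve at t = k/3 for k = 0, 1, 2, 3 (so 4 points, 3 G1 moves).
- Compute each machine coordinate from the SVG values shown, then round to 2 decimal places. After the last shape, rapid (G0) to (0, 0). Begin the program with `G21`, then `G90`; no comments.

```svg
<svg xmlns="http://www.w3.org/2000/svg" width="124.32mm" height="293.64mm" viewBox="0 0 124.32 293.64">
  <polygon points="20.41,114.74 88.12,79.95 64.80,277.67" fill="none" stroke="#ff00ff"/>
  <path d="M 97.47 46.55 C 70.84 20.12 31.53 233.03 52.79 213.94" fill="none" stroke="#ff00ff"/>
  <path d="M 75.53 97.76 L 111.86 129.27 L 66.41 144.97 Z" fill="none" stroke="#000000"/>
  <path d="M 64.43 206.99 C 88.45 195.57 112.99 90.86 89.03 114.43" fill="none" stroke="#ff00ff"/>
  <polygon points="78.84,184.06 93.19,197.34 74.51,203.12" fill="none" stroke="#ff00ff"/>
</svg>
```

G21
G90
G0 X20.41 Y178.90
M4 S875
G1 X88.12 Y213.69 F1429
G1 X64.80 Y15.97
G1 X20.41 Y178.90
M5
G0 X97.47 Y247.09
M4 S875
G1 X69.33 Y211.20 F1429
G1 X49.01 Y120.49
G1 X52.79 Y79.70
M5
G0 X75.53 Y195.88
M4 S540
G1 X111.86 Y164.37 F1566
G1 X66.41 Y148.67
G1 X75.53 Y195.88
M5
G0 X64.43 Y86.65
M4 S875
G1 X86.81 Y120.96 F1429
G1 X98.64 Y168.23
G1 X89.03 Y179.21
M5
G0 X78.84 Y109.58
M4 S875
G1 X93.19 Y96.30 F1429
G1 X74.51 Y90.52
G1 X78.84 Y109.58
M5
G0 X0.00 Y0.00

Since the viewBox matches the mm dimensions, user units are millimetres directly. The only transform is the Y-flip y_m = 293.64 − y_svg.

Shape 1 is a closed polygon drawn with `<polygon>`. Its stroke #ff00ff means cut at S875, F1429. After flipping Y the toolpath is (20.41,178.90) → (88.12,213.69) → (64.80,15.97) → (20.41,178.90), returning to the start.

Shape 2 is a cubic bezier drawn with `<path>`. Its stroke #ff00ff means cut at S875, F1429. After flipping Y the toolpath is (97.47,247.09) → (69.33,211.20) → (49.01,120.49) → (52.79,79.70).

Shape 3 is a regular polygon drawn with `<path>`. Its stroke #000000 means score at S540, F1566. After flipping Y the toolpath is (75.53,195.88) → (111.86,164.37) → (66.41,148.67) → (75.53,195.88), returning to the start.

Shape 4 is a cubic bezier drawn with `<path>`. Its stroke #ff00ff means cut at S875, F1429. After flipping Y the toolpath is (64.43,86.65) → (86.81,120.96) → (98.64,168.23) → (89.03,179.21).

Shape 5 is a regular polygon drawn with `<polygon>`. Its stroke #ff00ff means cut at S875, F1429. After flipping Y the toolpath is (78.84,109.58) → (93.19,96.30) → (74.51,90.52) → (78.84,109.58), returning to the start.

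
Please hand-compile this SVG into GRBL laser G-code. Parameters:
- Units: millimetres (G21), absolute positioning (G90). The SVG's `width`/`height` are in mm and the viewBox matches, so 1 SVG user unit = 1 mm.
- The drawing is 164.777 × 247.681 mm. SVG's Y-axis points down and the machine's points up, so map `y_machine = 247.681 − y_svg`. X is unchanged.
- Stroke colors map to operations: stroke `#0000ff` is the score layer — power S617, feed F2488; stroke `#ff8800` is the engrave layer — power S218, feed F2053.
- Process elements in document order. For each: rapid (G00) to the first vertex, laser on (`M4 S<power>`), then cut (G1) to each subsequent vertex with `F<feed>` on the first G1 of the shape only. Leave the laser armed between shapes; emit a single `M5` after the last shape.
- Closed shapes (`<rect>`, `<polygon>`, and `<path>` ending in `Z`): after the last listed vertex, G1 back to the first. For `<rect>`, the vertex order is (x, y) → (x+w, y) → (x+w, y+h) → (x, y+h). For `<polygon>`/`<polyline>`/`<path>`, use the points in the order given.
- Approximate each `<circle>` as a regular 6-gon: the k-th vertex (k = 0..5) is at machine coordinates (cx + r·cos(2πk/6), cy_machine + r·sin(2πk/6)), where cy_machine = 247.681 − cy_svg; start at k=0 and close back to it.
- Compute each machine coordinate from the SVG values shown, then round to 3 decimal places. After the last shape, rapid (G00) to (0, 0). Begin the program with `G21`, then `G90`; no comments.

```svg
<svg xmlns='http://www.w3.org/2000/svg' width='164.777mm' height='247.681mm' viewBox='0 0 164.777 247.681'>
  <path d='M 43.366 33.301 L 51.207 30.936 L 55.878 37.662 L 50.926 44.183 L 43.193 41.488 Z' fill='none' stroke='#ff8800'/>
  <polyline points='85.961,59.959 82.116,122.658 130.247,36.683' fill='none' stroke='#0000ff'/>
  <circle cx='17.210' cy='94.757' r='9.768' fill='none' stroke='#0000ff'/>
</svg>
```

Since the viewBox matches the mm dimensions, user units are millimetres directly. The only transform is the Y-flip y_m = 247.681 − y_svg.

Shape 1 is a regular polygon drawn with `<path>`. Its stroke #ff8800 means engrave at S218, F2053. After flipping Y the toolpath is (43.366,214.380) → (51.207,216.745) → (55.878,210.019) → (50.926,203.498) → (43.193,206.193) → (43.366,214.380), returning to the start.

Shape 2 is a open polyline drawn with `<polyline>`. Its stroke #0000ff means score at S617, F2488. After flipping Y the toolpath is (85.961,187.722) → (82.116,125.023) → (130.247,210.998).

Shape 3 is a circle drawn with `<circle>`. Its stroke #0000ff means score at S617, F2488. After flipping Y the toolpath is (26.978,152.924) → (22.094,161.383) → (12.326,161.383) → (7.442,152.924) → (12.326,144.465) → (22.094,144.465) → (26.978,152.924), returning to the start.

G21
G90
G00 X43.366 Y214.380
M4 S218
G1 X51.207 Y216.745 F2053
G1 X55.878 Y210.019
G1 X50.926 Y203.498
G1 X43.193 Y206.193
G1 X43.366 Y214.380
G00 X85.961 Y187.722
M4 S617
G1 X82.116 Y125.023 F2488
G1 X130.247 Y210.998
G00 X26.978 Y152.924
M4 S617
G1 X22.094 Y161.383 F2488
G1 X12.326 Y161.383
G1 X7.442 Y152.924
G1 X12.326 Y144.465
G1 X22.094 Y144.465
G1 X26.978 Y152.924
M5
G00 X0.000 Y0.000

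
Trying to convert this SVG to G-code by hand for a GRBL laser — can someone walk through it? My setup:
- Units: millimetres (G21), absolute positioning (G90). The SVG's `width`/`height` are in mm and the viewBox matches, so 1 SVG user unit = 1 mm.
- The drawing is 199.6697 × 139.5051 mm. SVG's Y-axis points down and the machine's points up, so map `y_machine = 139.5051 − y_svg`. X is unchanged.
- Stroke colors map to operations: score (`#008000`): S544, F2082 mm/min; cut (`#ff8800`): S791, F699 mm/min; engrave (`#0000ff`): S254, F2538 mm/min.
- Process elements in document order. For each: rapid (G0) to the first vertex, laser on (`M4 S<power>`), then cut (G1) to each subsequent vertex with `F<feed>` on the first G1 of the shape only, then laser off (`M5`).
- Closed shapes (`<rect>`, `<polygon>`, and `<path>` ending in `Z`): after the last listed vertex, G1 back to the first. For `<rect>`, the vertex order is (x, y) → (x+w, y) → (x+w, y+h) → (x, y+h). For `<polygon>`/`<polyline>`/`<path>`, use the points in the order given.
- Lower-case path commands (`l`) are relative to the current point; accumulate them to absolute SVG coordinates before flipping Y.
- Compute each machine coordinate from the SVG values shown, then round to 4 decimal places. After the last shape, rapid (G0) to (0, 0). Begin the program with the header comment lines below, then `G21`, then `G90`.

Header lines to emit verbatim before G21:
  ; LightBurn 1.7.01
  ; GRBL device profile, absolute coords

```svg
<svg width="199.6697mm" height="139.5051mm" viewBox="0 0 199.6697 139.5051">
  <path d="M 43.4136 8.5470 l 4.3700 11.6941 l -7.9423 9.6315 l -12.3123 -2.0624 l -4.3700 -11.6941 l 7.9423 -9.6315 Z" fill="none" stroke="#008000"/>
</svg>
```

; LightBurn 1.7.01
; GRBL device profile, absolute coords
G21
G90
G0 X43.4136 Y130.9581
M4 S544
G1 X47.7836 Y119.2640 F2082
G1 X39.8413 Y109.6325
G1 X27.5290 Y111.6949
G1 X23.1590 Y123.3890
G1 X31.1013 Y133.0205
G1 X43.4136 Y130.9581
M5
G0 X0.0000 Y0.0000

viewBox `0 0 199.6697 139.5051` with mm width/height → 1 unit = 1 mm. Flip: y_m = 139.5051 − y_svg.

**Shape 1** — `<path>` regular polygon, stroke `#008000` → score (S544, F2082). Machine vertices: (43.4136,130.9581) → (47.7836,119.2640) → (39.8413,109.6325) → (27.5290,111.6949) → (23.1590,123.3890) → (31.1013,133.0205) → (43.4136,130.9581). Closed: final G1 returns to the first vertex.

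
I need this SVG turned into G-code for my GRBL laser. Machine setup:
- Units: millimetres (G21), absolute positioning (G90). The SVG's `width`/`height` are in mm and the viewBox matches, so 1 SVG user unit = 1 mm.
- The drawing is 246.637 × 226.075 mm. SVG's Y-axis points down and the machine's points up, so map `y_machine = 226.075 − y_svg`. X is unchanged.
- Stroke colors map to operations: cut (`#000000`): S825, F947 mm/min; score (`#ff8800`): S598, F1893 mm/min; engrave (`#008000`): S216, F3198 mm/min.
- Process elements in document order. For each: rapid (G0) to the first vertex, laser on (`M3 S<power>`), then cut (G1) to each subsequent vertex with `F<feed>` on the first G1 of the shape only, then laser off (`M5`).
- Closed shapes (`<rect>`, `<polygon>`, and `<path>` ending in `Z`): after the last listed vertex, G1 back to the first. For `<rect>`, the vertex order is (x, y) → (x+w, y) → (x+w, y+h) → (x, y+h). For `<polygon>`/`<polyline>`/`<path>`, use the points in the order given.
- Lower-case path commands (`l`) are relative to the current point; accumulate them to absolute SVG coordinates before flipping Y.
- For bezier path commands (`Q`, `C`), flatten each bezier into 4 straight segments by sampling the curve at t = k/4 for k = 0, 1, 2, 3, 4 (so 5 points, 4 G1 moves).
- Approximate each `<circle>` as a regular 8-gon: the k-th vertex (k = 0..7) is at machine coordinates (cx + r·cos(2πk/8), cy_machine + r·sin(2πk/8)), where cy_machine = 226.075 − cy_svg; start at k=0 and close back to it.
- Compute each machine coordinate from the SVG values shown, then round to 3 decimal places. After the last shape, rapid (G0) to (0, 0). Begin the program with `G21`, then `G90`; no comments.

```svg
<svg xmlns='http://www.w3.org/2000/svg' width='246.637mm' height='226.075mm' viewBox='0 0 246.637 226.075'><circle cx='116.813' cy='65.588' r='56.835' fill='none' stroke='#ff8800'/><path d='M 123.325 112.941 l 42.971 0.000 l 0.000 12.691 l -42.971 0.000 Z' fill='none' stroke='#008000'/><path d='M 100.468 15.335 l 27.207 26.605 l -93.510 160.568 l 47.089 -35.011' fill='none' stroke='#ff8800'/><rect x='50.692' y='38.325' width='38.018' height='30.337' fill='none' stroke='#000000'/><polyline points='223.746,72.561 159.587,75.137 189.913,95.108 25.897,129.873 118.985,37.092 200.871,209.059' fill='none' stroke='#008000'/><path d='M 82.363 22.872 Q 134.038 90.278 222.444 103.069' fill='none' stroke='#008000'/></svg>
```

G21
G90
G0 X173.648 Y160.487
M3 S598
G1 X157.001 Y200.675 F1893
G1 X116.813 Y217.322
G1 X76.625 Y200.675
G1 X59.978 Y160.487
G1 X76.625 Y120.299
G1 X116.813 Y103.652
G1 X157.001 Y120.299
G1 X173.648 Y160.487
M5
G0 X123.325 Y113.134
M3 S216
G1 X166.296 Y113.134 F3198
G1 X166.296 Y100.443
G1 X123.325 Y100.443
G1 X123.325 Y113.134
M5
G0 X100.468 Y210.740
M3 S598
G1 X127.675 Y184.135 F1893
G1 X34.165 Y23.567
G1 X81.254 Y58.578
M5
G0 X50.692 Y187.750
M3 S825
G1 X88.710 Y187.750 F947
G1 X88.710 Y157.413
G1 X50.692 Y157.413
G1 X50.692 Y187.750
M5
G0 X223.746 Y153.514
M3 S216
G1 X159.587 Y150.938 F3198
G1 X189.913 Y130.967
G1 X25.897 Y96.202
G1 X118.985 Y188.983
G1 X200.871 Y17.016
M5
G0 X82.363 Y203.203
M3 S216
G1 X110.496 Y172.913 F3198
G1 X143.221 Y149.451
G1 X180.537 Y132.815
G1 X222.444 Y123.006
M5
G0 X0.000 Y0.000

Since the viewBox matches the mm dimensions, user units are millimetres directly. The only transform is the Y-flip y_m = 226.075 − y_svg.

Shape 1 is a circle drawn with `<circle>`. Its stroke #ff8800 means score at S598, F1893. After flipping Y the toolpath is (173.648,160.487) → (157.001,200.675) → (116.813,217.322) → (76.625,200.675) → (59.978,160.487) → (76.625,120.299) → (116.813,103.652) → (157.001,120.299) → (173.648,160.487), returning to the start.

Shape 2 is a rectangle drawn with `<path>`. Its stroke #008000 means engrave at S216, F3198. After flipping Y the toolpath is (123.325,113.134) → (166.296,113.134) → (166.296,100.443) → (123.325,100.443) → (123.325,113.134), returning to the start.

Shape 3 is a open polyline drawn with `<path>`. Its stroke #ff8800 means score at S598, F1893. After flipping Y the toolpath is (100.468,210.740) → (127.675,184.135) → (34.165,23.567) → (81.254,58.578).

Shape 4 is a rectangle drawn with `<rect>`. Its stroke #000000 means cut at S825, F947. After flipping Y the toolpath is (50.692,187.750) → (88.710,187.750) → (88.710,157.413) → (50.692,157.413) → (50.692,187.750), returning to the start.

Shape 5 is a open polyline drawn with `<polyline>`. Its stroke #008000 means engrave at S216, F3198. After flipping Y the toolpath is (223.746,153.514) → (159.587,150.938) → (189.913,130.967) → (25.897,96.202) → (118.985,188.983) → (200.871,17.016).

Shape 6 is a quadratic bezier drawn with `<path>`. Its stroke #008000 means engrave at S216, F3198. After flipping Y the toolpath is (82.363,203.203) → (110.496,172.913) → (143.221,149.451) → (180.537,132.815) → (222.444,123.006).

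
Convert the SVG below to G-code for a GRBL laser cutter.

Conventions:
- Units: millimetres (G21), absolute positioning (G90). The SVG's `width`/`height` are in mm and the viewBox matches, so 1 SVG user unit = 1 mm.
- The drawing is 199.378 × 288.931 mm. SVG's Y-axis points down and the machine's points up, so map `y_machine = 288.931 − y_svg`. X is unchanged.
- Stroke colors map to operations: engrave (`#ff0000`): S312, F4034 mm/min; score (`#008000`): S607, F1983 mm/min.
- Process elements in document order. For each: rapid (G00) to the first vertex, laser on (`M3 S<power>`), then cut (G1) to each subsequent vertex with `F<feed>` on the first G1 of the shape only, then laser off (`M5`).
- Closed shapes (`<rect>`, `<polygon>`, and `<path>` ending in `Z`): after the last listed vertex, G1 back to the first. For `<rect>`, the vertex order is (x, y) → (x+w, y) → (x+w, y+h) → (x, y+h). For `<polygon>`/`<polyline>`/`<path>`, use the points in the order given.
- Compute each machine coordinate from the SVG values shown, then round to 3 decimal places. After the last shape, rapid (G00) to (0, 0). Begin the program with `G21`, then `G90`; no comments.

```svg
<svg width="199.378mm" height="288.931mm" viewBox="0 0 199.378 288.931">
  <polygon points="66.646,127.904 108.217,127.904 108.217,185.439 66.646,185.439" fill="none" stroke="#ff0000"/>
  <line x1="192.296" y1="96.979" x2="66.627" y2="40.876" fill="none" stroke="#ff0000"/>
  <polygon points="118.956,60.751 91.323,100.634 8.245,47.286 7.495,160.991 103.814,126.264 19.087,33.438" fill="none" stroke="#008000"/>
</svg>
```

1 u = 1 mm; y_m = 288.931 − y.

[1] `<polygon>` rectangle, #ff0000→engrave S312 F4034: (66.646,161.027) → (108.217,161.027) → (108.217,103.492) → (66.646,103.492) → (66.646,161.027) (closed)

[2] `<line>` line segment, #ff0000→engrave S312 F4034: (192.296,191.952) → (66.627,248.055)

[3] `<polygon>` closed polygon, #008000→score S607 F1983: (118.956,228.180) → (91.323,188.297) → (8.245,241.645) → (7.495,127.940) → (103.814,162.667) → (19.087,255.493) → (118.956,228.180) (closed)

G21
G90
G00 X66.646 Y161.027
M3 S312
G1 X108.217 Y161.027 F4034
G1 X108.217 Y103.492
G1 X66.646 Y103.492
G1 X66.646 Y161.027
M5
G00 X192.296 Y191.952
M3 S312
G1 X66.627 Y248.055 F4034
M5
G00 X118.956 Y228.180
M3 S607
G1 X91.323 Y188.297 F1983
G1 X8.245 Y241.645
G1 X7.495 Y127.940
G1 X103.814 Y162.667
G1 X19.087 Y255.493
G1 X118.956 Y228.180
M5
G00 X0.000 Y0.000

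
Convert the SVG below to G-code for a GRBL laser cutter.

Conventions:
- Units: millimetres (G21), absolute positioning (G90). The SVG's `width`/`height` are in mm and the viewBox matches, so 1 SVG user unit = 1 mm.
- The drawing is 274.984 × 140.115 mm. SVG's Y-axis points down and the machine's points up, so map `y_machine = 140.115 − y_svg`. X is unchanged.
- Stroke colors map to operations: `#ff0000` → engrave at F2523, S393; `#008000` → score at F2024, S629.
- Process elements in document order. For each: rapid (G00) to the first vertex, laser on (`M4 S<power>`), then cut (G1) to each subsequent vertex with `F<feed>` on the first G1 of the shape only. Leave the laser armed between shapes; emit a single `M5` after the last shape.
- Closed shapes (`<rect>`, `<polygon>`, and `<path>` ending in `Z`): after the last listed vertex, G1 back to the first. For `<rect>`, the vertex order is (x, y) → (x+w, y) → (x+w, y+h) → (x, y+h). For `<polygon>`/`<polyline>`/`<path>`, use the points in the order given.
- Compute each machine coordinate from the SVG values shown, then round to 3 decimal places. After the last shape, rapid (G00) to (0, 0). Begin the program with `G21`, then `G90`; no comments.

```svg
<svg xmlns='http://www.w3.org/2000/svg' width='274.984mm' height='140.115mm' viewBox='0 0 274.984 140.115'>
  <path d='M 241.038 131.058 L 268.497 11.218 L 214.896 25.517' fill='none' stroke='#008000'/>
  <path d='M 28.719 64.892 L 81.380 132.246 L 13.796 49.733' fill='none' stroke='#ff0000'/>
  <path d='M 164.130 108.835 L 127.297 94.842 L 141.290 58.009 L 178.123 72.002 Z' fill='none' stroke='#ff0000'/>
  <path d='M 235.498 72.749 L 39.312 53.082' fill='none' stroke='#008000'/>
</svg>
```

G21
G90
G00 X241.038 Y9.057
M4 S629
G1 X268.497 Y128.897 F2024
G1 X214.896 Y114.598
G00 X28.719 Y75.223
M4 S393
G1 X81.380 Y7.869 F2523
G1 X13.796 Y90.382
G00 X164.130 Y31.280
M4 S393
G1 X127.297 Y45.273 F2523
G1 X141.290 Y82.106
G1 X178.123 Y68.113
G1 X164.130 Y31.280
G00 X235.498 Y67.366
M4 S629
G1 X39.312 Y87.033 F2024
M5
G00 X0.000 Y0.000

Since the viewBox matches the mm dimensions, user units are millimetres directly. The only transform is the Y-flip y_m = 140.115 − y_svg.

Shape 1 is a open polyline drawn with `<path>`. Its stroke #008000 means score at S629, F2024. After flipping Y the toolpath is (241.038,9.057) → (268.497,128.897) → (214.896,114.598).

Shape 2 is a open polyline drawn with `<path>`. Its stroke #ff0000 means engrave at S393, F2523. After flipping Y the toolpath is (28.719,75.223) → (81.380,7.869) → (13.796,90.382).

Shape 3 is a regular polygon drawn with `<path>`. Its stroke #ff0000 means engrave at S393, F2523. After flipping Y the toolpath is (164.130,31.280) → (127.297,45.273) → (141.290,82.106) → (178.123,68.113) → (164.130,31.280), returning to the start.

Shape 4 is a line segment drawn with `<path>`. Its stroke #008000 means score at S629, F2024. After flipping Y the toolpath is (235.498,67.366) → (39.312,87.033).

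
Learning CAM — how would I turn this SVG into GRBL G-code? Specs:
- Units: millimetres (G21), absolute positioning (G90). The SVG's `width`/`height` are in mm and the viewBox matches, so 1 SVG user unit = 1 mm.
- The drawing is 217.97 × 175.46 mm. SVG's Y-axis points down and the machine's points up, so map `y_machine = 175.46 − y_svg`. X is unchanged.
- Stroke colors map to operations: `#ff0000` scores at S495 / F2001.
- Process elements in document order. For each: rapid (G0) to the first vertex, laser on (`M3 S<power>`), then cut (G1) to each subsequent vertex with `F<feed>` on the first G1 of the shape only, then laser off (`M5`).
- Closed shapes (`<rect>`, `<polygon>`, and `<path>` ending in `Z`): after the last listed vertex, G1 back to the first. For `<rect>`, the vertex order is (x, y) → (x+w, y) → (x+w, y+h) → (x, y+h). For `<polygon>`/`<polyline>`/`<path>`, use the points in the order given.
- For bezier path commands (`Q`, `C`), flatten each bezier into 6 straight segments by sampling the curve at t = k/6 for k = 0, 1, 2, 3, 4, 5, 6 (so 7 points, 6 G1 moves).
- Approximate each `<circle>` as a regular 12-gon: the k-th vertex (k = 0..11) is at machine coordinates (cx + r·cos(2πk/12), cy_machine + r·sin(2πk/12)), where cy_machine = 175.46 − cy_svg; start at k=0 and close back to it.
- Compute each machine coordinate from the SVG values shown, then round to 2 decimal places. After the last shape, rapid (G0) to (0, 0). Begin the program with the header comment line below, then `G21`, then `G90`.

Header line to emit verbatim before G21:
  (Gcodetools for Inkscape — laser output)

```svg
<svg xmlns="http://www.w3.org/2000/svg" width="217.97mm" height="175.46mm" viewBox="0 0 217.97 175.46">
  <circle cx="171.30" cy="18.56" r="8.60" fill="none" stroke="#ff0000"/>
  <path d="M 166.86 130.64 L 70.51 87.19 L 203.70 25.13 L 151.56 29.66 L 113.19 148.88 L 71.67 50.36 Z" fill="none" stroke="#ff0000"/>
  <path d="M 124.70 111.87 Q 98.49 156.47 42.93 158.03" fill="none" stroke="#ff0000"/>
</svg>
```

(Gcodetools for Inkscape — laser output)
G21
G90
G0 X179.90 Y156.90
M3 S495
G1 X178.75 Y161.20 F2001
G1 X175.60 Y164.35
G1 X171.30 Y165.50
G1 X167.00 Y164.35
G1 X163.85 Y161.20
G1 X162.70 Y156.90
G1 X163.85 Y152.60
G1 X167.00 Y149.45
G1 X171.30 Y148.30
G1 X175.60 Y149.45
G1 X178.75 Y152.60
G1 X179.90 Y156.90
M5
G0 X166.86 Y44.82
M3 S495
G1 X70.51 Y88.27 F2001
G1 X203.70 Y150.33
G1 X151.56 Y145.80
G1 X113.19 Y26.58
G1 X71.67 Y125.10
G1 X166.86 Y44.82
M5
G0 X124.70 Y63.59
M3 S495
G1 X115.15 Y49.92 F2001
G1 X103.97 Y38.64
G1 X91.15 Y29.75
G1 X76.71 Y23.25
G1 X60.63 Y19.15
G1 X42.93 Y17.43
M5
G0 X0.00 Y0.00

viewBox `0 0 217.97 175.46` with mm width/height → 1 unit = 1 mm. Flip: y_m = 175.46 − y_svg.

**Shape 1** — `<circle>` circle, stroke `#ff0000` → score (S495, F2001). Machine vertices: (179.90,156.90) → (178.75,161.20) → (175.60,164.35) → (171.30,165.50) → (167.00,164.35) → (163.85,161.20) → (162.70,156.90) → (163.85,152.60) → (167.00,149.45) → (171.30,148.30) → (175.60,149.45) → (178.75,152.60) → (179.90,156.90). Closed: final G1 returns to the first vertex.

**Shape 2** — `<path>` closed polygon, stroke `#ff0000` → score (S495, F2001). Machine vertices: (166.86,44.82) → (70.51,88.27) → (203.70,150.33) → (151.56,145.80) → (113.19,26.58) → (71.67,125.10) → (166.86,44.82). Closed: final G1 returns to the first vertex.

**Shape 3** — `<path>` quadratic bezier, stroke `#ff0000` → score (S495, F2001). Control points (SVG): P0=(124.70,111.87), P1=(98.49,156.47), P2=(42.93,158.03); sampled at t=k/6. Machine vertices: (124.70,63.59) → (115.15,49.92) → (103.97,38.64) → (91.15,29.75) → (76.71,23.25) → (60.63,19.15) → (42.93,17.43). Open path.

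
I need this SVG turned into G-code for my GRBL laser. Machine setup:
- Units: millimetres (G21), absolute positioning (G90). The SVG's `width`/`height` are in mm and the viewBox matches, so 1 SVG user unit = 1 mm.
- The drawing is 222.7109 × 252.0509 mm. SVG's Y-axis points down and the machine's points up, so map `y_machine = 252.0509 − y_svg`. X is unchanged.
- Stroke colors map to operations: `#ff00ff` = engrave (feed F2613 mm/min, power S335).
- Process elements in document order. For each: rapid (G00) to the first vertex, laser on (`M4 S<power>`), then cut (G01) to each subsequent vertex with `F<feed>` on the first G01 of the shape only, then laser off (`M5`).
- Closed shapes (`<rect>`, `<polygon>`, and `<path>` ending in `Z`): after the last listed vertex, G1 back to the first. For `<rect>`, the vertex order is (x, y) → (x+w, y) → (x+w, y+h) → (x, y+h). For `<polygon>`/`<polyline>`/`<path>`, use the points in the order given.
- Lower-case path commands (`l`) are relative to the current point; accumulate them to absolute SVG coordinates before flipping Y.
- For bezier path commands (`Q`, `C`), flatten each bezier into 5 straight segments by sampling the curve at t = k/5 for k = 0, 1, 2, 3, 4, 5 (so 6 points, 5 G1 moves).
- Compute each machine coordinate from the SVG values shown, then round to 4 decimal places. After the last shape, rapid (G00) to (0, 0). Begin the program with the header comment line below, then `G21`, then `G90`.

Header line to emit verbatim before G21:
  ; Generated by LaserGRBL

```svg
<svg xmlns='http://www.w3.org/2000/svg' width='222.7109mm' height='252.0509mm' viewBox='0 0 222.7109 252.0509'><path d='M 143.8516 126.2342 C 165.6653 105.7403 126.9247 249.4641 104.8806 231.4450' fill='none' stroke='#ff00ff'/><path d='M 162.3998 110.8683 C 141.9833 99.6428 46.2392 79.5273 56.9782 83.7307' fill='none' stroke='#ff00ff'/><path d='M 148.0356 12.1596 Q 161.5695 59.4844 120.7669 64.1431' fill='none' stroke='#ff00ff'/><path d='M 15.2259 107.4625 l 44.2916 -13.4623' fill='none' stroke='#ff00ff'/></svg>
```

1 u = 1 mm; y_m = 252.0509 − y.

[1] `<path>` cubic bezier, #ff00ff→engrave S335 F2613: (143.8516,125.8167) → (150.2913,121.0146) → (145.9060,92.4464) → (134.4038,55.7581) → (119.4926,26.5959) → (104.8806,20.6059)

[2] `<path>` cubic bezier, #ff00ff→engrave S335 F2613: (162.3998,141.1826) → (142.5651,148.7190) → (113.3786,156.7950) → (83.5674,163.8166) → (61.8583,168.1896) → (56.9782,168.3202)

[3] `<path>` quadratic bezier, #ff00ff→engrave S335 F2613: (148.0356,239.8913) → (151.2757,222.6680) → (150.1689,208.8580) → (144.7151,198.4613) → (134.9145,191.4779) → (120.7669,187.9078)

[4] `<path>` line segment, #ff00ff→engrave S335 F2613: (15.2259,144.5884) → (59.5175,158.0507)

; Generated by LaserGRBL
G21
G90
G00 X143.8516 Y125.8167
M4 S335
G01 X150.2913 Y121.0146 F2613
G01 X145.9060 Y92.4464
G01 X134.4038 Y55.7581
G01 X119.4926 Y26.5959
G01 X104.8806 Y20.6059
M5
G00 X162.3998 Y141.1826
M4 S335
G01 X142.5651 Y148.7190 F2613
G01 X113.3786 Y156.7950
G01 X83.5674 Y163.8166
G01 X61.8583 Y168.1896
G01 X56.9782 Y168.3202
M5
G00 X148.0356 Y239.8913
M4 S335
G01 X151.2757 Y222.6680 F2613
G01 X150.1689 Y208.8580
G01 X144.7151 Y198.4613
G01 X134.9145 Y191.4779
G01 X120.7669 Y187.9078
M5
G00 X15.2259 Y144.5884
M4 S335
G01 X59.5175 Y158.0507 F2613
M5
G00 X0.0000 Y0.0000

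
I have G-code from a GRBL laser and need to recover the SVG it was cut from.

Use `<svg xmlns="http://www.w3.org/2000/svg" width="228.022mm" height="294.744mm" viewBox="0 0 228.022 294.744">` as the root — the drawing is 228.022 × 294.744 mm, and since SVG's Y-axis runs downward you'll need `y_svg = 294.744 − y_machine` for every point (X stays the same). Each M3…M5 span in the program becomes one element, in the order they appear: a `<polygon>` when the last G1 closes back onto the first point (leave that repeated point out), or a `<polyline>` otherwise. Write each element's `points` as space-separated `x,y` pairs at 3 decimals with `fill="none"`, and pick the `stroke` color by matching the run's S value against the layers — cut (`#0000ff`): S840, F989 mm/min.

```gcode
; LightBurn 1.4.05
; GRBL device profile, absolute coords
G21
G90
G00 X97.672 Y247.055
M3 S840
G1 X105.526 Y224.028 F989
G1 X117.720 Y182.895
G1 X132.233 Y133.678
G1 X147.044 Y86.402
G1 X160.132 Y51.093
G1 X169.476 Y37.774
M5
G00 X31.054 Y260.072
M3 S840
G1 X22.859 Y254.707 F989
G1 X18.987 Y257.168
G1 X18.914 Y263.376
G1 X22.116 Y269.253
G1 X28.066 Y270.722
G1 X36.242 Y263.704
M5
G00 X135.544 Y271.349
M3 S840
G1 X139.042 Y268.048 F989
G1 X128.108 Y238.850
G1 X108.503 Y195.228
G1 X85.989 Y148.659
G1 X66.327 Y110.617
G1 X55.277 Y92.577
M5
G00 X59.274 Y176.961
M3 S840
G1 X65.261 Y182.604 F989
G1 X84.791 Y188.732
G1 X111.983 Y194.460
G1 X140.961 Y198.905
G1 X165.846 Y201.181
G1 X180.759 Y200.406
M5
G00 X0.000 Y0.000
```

y_svg = 294.744 − y_m. Every run uses S840, so all elements get stroke `#0000ff` (cut).

[1] open run; points: 97.672,47.689 105.526,70.716 117.720,111.849 132.233,161.066 147.044,208.342 160.132,243.651 169.476,256.970

[2] open run; points: 31.054,34.672 22.859,40.037 18.987,37.576 18.914,31.368 22.116,25.491 28.066,24.022 36.242,31.040

[3] open run; points: 135.544,23.395 139.042,26.696 128.108,55.894 108.503,99.516 85.989,146.085 66.327,184.127 55.277,202.167

[4] open run; points: 59.274,117.783 65.261,112.140 84.791,106.012 111.983,100.284 140.961,95.839 165.846,93.563 180.759,94.338

<svg xmlns="http://www.w3.org/2000/svg" width="228.022mm" height="294.744mm" viewBox="0 0 228.022 294.744">
  <polyline points="97.672,47.689 105.526,70.716 117.720,111.849 132.233,161.066 147.044,208.342 160.132,243.651 169.476,256.970" fill="none" stroke="#0000ff"/>
  <polyline points="31.054,34.672 22.859,40.037 18.987,37.576 18.914,31.368 22.116,25.491 28.066,24.022 36.242,31.040" fill="none" stroke="#0000ff"/>
  <polyline points="135.544,23.395 139.042,26.696 128.108,55.894 108.503,99.516 85.989,146.085 66.327,184.127 55.277,202.167" fill="none" stroke="#0000ff"/>
  <polyline points="59.274,117.783 65.261,112.140 84.791,106.012 111.983,100.284 140.961,95.839 165.846,93.563 180.759,94.338" fill="none" stroke="#0000ff"/>
</svg>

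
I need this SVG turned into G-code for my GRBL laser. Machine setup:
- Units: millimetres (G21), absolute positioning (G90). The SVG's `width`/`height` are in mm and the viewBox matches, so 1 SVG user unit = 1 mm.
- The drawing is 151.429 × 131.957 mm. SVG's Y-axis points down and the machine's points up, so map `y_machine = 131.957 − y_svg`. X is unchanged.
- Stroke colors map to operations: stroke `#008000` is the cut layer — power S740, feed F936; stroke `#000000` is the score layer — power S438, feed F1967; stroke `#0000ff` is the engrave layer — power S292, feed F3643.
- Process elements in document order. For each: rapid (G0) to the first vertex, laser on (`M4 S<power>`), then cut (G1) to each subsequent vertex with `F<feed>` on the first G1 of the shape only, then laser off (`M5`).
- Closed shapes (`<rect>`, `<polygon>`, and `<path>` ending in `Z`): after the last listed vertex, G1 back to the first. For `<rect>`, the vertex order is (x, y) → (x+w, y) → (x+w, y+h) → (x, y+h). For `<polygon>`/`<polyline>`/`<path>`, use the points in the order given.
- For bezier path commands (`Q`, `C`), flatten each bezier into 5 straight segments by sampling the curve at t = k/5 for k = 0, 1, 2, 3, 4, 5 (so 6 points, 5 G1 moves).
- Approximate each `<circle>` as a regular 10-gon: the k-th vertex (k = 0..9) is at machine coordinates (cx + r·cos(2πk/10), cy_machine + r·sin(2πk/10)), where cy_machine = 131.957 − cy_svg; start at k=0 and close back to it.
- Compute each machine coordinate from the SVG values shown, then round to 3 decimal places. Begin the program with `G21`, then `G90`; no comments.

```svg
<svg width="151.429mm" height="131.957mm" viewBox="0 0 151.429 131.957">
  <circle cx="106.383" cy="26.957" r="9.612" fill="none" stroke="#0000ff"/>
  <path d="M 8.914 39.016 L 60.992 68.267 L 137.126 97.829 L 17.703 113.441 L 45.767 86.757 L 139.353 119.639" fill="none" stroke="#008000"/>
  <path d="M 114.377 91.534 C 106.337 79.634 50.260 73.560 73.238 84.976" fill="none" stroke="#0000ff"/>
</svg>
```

viewBox `0 0 151.429 131.957` with mm width/height → 1 unit = 1 mm. Flip: y_m = 131.957 − y_svg.

**Shape 1** — `<circle>` circle, stroke `#0000ff` → engrave (S292, F3643). Machine vertices: (115.995,105.000) → (114.159,110.650) → (109.353,114.142) → (103.413,114.142) → (98.607,110.650) → (96.771,105.000) → (98.607,99.350) → (103.413,95.858) → (109.353,95.858) → (114.159,99.350) → (115.995,105.000). Closed: final G1 returns to the first vertex.

**Shape 2** — `<path>` open polyline, stroke `#008000` → cut (S740, F936). Machine vertices: (8.914,92.941) → (60.992,63.690) → (137.126,34.128) → (17.703,18.516) → (45.767,45.200) → (139.353,12.318). Open path.

**Shape 3** — `<path>` cubic bezier, stroke `#0000ff` → engrave (S292, F3643). Control points (SVG): P0=(114.377,91.534), P1=(106.337,79.634), P2=(50.260,73.560), P3=(73.238,84.976); sampled at t=k/5. Machine vertices: (114.377,40.423) → (104.805,46.771) → (89.805,51.160) → (75.477,53.031) → (67.921,51.825) → (73.238,46.981). Open path.

G21
G90
G0 X115.995 Y105.000
M4 S292
G1 X114.159 Y110.650 F3643
G1 X109.353 Y114.142
G1 X103.413 Y114.142
G1 X98.607 Y110.650
G1 X96.771 Y105.000
G1 X98.607 Y99.350
G1 X103.413 Y95.858
G1 X109.353 Y95.858
G1 X114.159 Y99.350
G1 X115.995 Y105.000
M5
G0 X8.914 Y92.941
M4 S740
G1 X60.992 Y63.690 F936
G1 X137.126 Y34.128
G1 X17.703 Y18.516
G1 X45.767 Y45.200
G1 X139.353 Y12.318
M5
G0 X114.377 Y40.423
M4 S292
G1 X104.805 Y46.771 F3643
G1 X89.805 Y51.160
G1 X75.477 Y53.031
G1 X67.921 Y51.825
G1 X73.238 Y46.981
M5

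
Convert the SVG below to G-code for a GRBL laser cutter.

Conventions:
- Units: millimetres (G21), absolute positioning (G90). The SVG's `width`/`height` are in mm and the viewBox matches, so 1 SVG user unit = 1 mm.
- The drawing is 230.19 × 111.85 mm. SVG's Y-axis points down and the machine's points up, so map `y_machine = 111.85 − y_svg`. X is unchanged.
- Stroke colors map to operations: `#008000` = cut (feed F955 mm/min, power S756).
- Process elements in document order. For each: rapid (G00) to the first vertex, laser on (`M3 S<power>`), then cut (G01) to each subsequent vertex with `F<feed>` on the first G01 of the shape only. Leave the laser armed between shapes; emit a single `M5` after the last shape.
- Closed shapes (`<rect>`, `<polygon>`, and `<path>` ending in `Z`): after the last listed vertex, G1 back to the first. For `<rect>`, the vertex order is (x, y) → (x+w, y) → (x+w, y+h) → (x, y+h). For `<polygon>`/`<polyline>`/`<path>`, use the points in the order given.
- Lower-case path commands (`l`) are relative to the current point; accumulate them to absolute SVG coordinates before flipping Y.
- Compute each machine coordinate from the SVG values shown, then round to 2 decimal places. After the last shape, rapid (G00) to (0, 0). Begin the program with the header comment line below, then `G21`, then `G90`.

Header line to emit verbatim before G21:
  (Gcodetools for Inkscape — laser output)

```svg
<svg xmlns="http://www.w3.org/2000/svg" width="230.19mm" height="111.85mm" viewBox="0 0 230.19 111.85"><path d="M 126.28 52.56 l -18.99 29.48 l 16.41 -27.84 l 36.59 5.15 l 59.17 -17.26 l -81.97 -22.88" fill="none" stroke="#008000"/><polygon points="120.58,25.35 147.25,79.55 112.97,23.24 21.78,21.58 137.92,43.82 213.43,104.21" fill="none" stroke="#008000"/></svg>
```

viewBox `0 0 230.19 111.85` with mm width/height → 1 unit = 1 mm. Flip: y_m = 111.85 − y_svg.

**Shape 1** — `<path>` open polyline, stroke `#008000` → cut (S756, F955). Machine vertices: (126.28,59.29) → (107.29,29.81) → (123.70,57.65) → (160.29,52.50) → (219.46,69.76) → (137.49,92.64). Open path.

**Shape 2** — `<polygon>` closed polygon, stroke `#008000` → cut (S756, F955). Machine vertices: (120.58,86.50) → (147.25,32.30) → (112.97,88.61) → (21.78,90.27) → (137.92,68.03) → (213.43,7.64) → (120.58,86.50). Closed: final G1 returns to the first vertex.

(Gcodetools for Inkscape — laser output)
G21
G90
G00 X126.28 Y59.29
M3 S756
G01 X107.29 Y29.81 F955
G01 X123.70 Y57.65
G01 X160.29 Y52.50
G01 X219.46 Y69.76
G01 X137.49 Y92.64
G00 X120.58 Y86.50
M3 S756
G01 X147.25 Y32.30 F955
G01 X112.97 Y88.61
G01 X21.78 Y90.27
G01 X137.92 Y68.03
G01 X213.43 Y7.64
G01 X120.58 Y86.50
M5
G00 X0.00 Y0.00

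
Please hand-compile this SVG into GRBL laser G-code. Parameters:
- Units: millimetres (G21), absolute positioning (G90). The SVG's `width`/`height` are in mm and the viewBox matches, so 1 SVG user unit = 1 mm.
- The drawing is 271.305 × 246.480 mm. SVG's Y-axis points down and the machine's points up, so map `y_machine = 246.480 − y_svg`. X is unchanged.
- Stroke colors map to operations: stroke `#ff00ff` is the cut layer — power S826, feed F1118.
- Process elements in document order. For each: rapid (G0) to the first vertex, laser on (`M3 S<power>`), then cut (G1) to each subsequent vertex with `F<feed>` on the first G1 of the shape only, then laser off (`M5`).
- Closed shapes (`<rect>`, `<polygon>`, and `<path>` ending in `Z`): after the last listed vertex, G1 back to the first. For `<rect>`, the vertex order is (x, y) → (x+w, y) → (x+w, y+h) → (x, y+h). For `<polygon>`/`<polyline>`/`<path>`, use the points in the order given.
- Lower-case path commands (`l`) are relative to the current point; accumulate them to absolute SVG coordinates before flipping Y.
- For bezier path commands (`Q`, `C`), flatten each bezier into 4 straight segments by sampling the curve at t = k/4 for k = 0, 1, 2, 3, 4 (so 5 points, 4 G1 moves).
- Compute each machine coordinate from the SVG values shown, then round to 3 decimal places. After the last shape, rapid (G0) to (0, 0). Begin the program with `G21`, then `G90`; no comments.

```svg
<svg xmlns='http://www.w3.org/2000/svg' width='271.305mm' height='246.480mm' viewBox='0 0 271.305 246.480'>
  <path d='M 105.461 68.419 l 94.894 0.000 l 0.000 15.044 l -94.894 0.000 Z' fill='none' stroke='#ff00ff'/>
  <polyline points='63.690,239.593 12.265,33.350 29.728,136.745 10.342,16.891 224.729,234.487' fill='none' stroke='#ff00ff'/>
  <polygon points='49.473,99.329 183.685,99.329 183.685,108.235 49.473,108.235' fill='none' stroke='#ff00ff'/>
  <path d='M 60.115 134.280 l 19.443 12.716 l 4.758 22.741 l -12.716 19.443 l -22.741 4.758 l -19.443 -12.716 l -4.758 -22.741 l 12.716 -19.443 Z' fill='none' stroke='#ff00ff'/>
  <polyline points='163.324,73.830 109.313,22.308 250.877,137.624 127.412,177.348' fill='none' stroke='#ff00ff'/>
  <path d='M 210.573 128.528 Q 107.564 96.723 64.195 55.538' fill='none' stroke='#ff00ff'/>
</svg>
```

G21
G90
G0 X105.461 Y178.061
M3 S826
G1 X200.355 Y178.061 F1118
G1 X200.355 Y163.017
G1 X105.461 Y163.017
G1 X105.461 Y178.061
M5
G0 X63.690 Y6.887
M3 S826
G1 X12.265 Y213.130 F1118
G1 X29.728 Y109.735
G1 X10.342 Y229.589
G1 X224.729 Y11.993
M5
G0 X49.473 Y147.151
M3 S826
G1 X183.685 Y147.151 F1118
G1 X183.685 Y138.245
G1 X49.473 Y138.245
G1 X49.473 Y147.151
M5
G0 X60.115 Y112.200
M3 S826
G1 X79.558 Y99.484 F1118
G1 X84.316 Y76.743
G1 X71.600 Y57.300
G1 X48.859 Y52.542
G1 X29.416 Y65.258
G1 X24.658 Y87.999
G1 X37.374 Y107.442
G1 X60.115 Y112.200
M5
G0 X163.324 Y172.650
M3 S826
G1 X109.313 Y224.172 F1118
G1 X250.877 Y108.856
G1 X127.412 Y69.132
M5
G0 X210.573 Y117.952
M3 S826
G1 X162.796 Y134.441 F1118
G1 X122.474 Y152.102
G1 X89.607 Y170.936
G1 X64.195 Y190.942
M5
G0 X0.000 Y0.000

Since the viewBox matches the mm dimensions, user units are millimetres directly. The only transform is the Y-flip y_m = 246.480 − y_svg.

Shape 1 is a rectangle drawn with `<path>`. Its stroke #ff00ff means cut at S826, F1118. After flipping Y the toolpath is (105.461,178.061) → (200.355,178.061) → (200.355,163.017) → (105.461,163.017) → (105.461,178.061), returning to the start.

Shape 2 is a open polyline drawn with `<polyline>`. Its stroke #ff00ff means cut at S826, F1118. After flipping Y the toolpath is (63.690,6.887) → (12.265,213.130) → (29.728,109.735) → (10.342,229.589) → (224.729,11.993).

Shape 3 is a rectangle drawn with `<polygon>`. Its stroke #ff00ff means cut at S826, F1118. After flipping Y the toolpath is (49.473,147.151) → (183.685,147.151) → (183.685,138.245) → (49.473,138.245) → (49.473,147.151), returning to the start.

Shape 4 is a regular polygon drawn with `<path>`. Its stroke #ff00ff means cut at S826, F1118. After flipping Y the toolpath is (60.115,112.200) → (79.558,99.484) → (84.316,76.743) → (71.600,57.300) → (48.859,52.542) → (29.416,65.258) → (24.658,87.999) → (37.374,107.442) → (60.115,112.200), returning to the start.

Shape 5 is a open polyline drawn with `<polyline>`. Its stroke #ff00ff means cut at S826, F1118. After flipping Y the toolpath is (163.324,172.650) → (109.313,224.172) → (250.877,108.856) → (127.412,69.132).

Shape 6 is a quadratic bezier drawn with `<path>`. Its stroke #ff00ff means cut at S826, F1118. After flipping Y the toolpath is (210.573,117.952) → (162.796,134.441) → (122.474,152.102) → (89.607,170.936) → (64.195,190.942).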